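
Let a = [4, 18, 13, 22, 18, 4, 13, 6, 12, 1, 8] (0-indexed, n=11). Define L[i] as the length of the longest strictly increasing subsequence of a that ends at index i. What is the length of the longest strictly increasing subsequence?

   i    0    1    2    3    4    5    6    7    8    9   10
a[i]    4   18   13   22   18    4   13    6   12    1    8
L[i]    1    2    2    3    3    1    2    2    3    1    3

3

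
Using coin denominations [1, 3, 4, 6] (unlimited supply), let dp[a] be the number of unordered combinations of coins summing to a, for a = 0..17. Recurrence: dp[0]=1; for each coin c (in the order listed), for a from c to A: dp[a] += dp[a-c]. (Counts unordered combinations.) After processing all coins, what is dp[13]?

18

after  coin     0     1     2     3     4     5     6     7     8     9    10    11    12    13    14    15    16    17
          1     1     1     1     1     1     1     1     1     1     1     1     1     1     1     1     1     1     1
          3     1     1     1     2     2     2     3     3     3     4     4     4     5     5     5     6     6     6
          4     1     1     1     2     3     3     4     5     6     7     8     9    11    12    13    15    17    18
          6     1     1     1     2     3     3     5     6     7     9    11    12    16    18    20    24    28    30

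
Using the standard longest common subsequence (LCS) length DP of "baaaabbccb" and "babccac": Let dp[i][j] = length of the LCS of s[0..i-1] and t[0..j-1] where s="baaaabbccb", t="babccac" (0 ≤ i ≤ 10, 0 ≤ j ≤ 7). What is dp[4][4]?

   ''  b  a  b  c  c  a  c
''  0  0  0  0  0  0  0  0
 b  0  1  1  1  1  1  1  1
 a  0  1  2  2  2  2  2  2
 a  0  1  2  2  2  2  3  3
 a  0  1  2  2  2  2  3  3
 a  0  1  2  2  2  2  3  3
 b  0  1  2  3  3  3  3  3
 b  0  1  2  3  3  3  3  3
 c  0  1  2  3  4  4  4  4
 c  0  1  2  3  4  5  5  5
 b  0  1  2  3  4  5  5  5

2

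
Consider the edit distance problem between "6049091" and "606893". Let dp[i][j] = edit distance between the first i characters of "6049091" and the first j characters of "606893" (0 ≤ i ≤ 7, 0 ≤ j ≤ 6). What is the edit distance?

   ''  6  0  6  8  9  3
''  0  1  2  3  4  5  6
 6  1  0  1  2  3  4  5
 0  2  1  0  1  2  3  4
 4  3  2  1  1  2  3  4
 9  4  3  2  2  2  2  3
 0  5  4  3  3  3  3  3
 9  6  5  4  4  4  3  4
 1  7  6  5  5  5  4  4

4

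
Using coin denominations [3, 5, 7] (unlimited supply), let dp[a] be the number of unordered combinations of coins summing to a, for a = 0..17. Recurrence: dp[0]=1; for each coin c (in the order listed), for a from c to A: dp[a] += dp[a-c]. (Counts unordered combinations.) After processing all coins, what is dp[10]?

2

after  coin     0     1     2     3     4     5     6     7     8     9    10    11    12    13    14    15    16    17
          3     1     0     0     1     0     0     1     0     0     1     0     0     1     0     0     1     0     0
          5     1     0     0     1     0     1     1     0     1     1     1     1     1     1     1     2     1     1
          7     1     0     0     1     0     1     1     1     1     1     2     1     2     2     2     3     2     3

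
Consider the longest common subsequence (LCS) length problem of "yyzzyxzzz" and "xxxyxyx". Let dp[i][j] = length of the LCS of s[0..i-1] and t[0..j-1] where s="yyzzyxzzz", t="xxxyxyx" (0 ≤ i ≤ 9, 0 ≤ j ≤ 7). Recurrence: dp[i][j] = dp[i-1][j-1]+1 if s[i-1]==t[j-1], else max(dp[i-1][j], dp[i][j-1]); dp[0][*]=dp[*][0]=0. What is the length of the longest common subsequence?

3

   ''  x  x  x  y  x  y  x
''  0  0  0  0  0  0  0  0
 y  0  0  0  0  1  1  1  1
 y  0  0  0  0  1  1  2  2
 z  0  0  0  0  1  1  2  2
 z  0  0  0  0  1  1  2  2
 y  0  0  0  0  1  1  2  2
 x  0  1  1  1  1  2  2  3
 z  0  1  1  1  1  2  2  3
 z  0  1  1  1  1  2  2  3
 z  0  1  1  1  1  2  2  3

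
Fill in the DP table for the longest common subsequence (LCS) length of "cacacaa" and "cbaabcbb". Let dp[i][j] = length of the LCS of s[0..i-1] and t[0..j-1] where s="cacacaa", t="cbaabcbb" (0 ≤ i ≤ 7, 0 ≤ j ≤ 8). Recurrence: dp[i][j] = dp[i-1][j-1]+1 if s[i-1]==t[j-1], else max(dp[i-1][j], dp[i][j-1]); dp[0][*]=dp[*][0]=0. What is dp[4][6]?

3

   ''  c  b  a  a  b  c  b  b
''  0  0  0  0  0  0  0  0  0
 c  0  1  1  1  1  1  1  1  1
 a  0  1  1  2  2  2  2  2  2
 c  0  1  1  2  2  2  3  3  3
 a  0  1  1  2  3  3  3  3  3
 c  0  1  1  2  3  3  4  4  4
 a  0  1  1  2  3  3  4  4  4
 a  0  1  1  2  3  3  4  4  4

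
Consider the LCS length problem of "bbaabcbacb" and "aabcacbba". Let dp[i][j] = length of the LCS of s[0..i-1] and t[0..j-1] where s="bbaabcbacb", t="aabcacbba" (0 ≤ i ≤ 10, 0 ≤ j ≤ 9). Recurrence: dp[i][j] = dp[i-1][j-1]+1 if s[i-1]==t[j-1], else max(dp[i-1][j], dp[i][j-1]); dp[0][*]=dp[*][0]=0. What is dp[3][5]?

2

   ''  a  a  b  c  a  c  b  b  a
''  0  0  0  0  0  0  0  0  0  0
 b  0  0  0  1  1  1  1  1  1  1
 b  0  0  0  1  1  1  1  2  2  2
 a  0  1  1  1  1  2  2  2  2  3
 a  0  1  2  2  2  2  2  2  2  3
 b  0  1  2  3  3  3  3  3  3  3
 c  0  1  2  3  4  4  4  4  4  4
 b  0  1  2  3  4  4  4  5  5  5
 a  0  1  2  3  4  5  5  5  5  6
 c  0  1  2  3  4  5  6  6  6  6
 b  0  1  2  3  4  5  6  7  7  7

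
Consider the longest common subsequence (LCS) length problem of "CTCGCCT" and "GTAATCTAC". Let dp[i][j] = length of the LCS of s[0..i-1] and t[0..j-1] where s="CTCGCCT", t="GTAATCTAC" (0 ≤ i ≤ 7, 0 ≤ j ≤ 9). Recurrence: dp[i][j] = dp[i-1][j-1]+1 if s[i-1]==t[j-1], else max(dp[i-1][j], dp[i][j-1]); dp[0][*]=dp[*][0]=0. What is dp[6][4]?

1

   ''  G  T  A  A  T  C  T  A  C
''  0  0  0  0  0  0  0  0  0  0
 C  0  0  0  0  0  0  1  1  1  1
 T  0  0  1  1  1  1  1  2  2  2
 C  0  0  1  1  1  1  2  2  2  3
 G  0  1  1  1  1  1  2  2  2  3
 C  0  1  1  1  1  1  2  2  2  3
 C  0  1  1  1  1  1  2  2  2  3
 T  0  1  2  2  2  2  2  3  3  3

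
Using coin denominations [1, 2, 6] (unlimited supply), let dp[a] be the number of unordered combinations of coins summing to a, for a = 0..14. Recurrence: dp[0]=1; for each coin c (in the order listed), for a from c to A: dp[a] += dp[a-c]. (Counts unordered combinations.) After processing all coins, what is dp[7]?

5

after  coin     0     1     2     3     4     5     6     7     8     9    10    11    12    13    14
          1     1     1     1     1     1     1     1     1     1     1     1     1     1     1     1
          2     1     1     2     2     3     3     4     4     5     5     6     6     7     7     8
          6     1     1     2     2     3     3     5     5     7     7     9     9    12    12    15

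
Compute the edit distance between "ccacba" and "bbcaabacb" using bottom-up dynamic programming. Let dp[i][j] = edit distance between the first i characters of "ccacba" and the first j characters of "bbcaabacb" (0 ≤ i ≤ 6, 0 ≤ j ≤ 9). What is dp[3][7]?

5

   ''  b  b  c  a  a  b  a  c  b
''  0  1  2  3  4  5  6  7  8  9
 c  1  1  2  2  3  4  5  6  7  8
 c  2  2  2  2  3  4  5  6  6  7
 a  3  3  3  3  2  3  4  5  6  7
 c  4  4  4  3  3  3  4  5  5  6
 b  5  4  4  4  4  4  3  4  5  5
 a  6  5  5  5  4  4  4  3  4  5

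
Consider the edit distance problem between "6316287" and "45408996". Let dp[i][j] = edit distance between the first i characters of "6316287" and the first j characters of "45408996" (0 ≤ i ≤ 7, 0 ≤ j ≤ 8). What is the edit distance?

   ''  4  5  4  0  8  9  9  6
''  0  1  2  3  4  5  6  7  8
 6  1  1  2  3  4  5  6  7  7
 3  2  2  2  3  4  5  6  7  8
 1  3  3  3  3  4  5  6  7  8
 6  4  4  4  4  4  5  6  7  7
 2  5  5  5  5  5  5  6  7  8
 8  6  6  6  6  6  5  6  7  8
 7  7  7  7  7  7  6  6  7  8

8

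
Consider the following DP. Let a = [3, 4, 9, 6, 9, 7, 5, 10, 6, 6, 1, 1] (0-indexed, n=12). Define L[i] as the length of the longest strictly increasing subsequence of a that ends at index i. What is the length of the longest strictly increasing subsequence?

   i    0    1    2    3    4    5    6    7    8    9   10   11
a[i]    3    4    9    6    9    7    5   10    6    6    1    1
L[i]    1    2    3    3    4    4    3    5    4    4    1    1

5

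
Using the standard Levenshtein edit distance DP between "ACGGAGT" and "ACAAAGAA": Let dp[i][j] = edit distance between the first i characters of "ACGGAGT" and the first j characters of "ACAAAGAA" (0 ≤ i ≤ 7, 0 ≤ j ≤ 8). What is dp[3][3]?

   ''  A  C  A  A  A  G  A  A
''  0  1  2  3  4  5  6  7  8
 A  1  0  1  2  3  4  5  6  7
 C  2  1  0  1  2  3  4  5  6
 G  3  2  1  1  2  3  3  4  5
 G  4  3  2  2  2  3  3  4  5
 A  5  4  3  2  2  2  3  3  4
 G  6  5  4  3  3  3  2  3  4
 T  7  6  5  4  4  4  3  3  4

1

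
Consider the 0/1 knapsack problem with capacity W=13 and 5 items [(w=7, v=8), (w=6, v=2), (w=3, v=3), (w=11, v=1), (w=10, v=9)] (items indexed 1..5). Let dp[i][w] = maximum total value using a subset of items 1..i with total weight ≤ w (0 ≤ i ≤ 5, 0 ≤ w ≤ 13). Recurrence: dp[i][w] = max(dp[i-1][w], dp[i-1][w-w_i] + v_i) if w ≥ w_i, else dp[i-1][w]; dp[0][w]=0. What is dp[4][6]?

i\w   0   1   2   3   4   5   6   7   8   9  10  11  12  13
  0   0   0   0   0   0   0   0   0   0   0   0   0   0   0
  1   0   0   0   0   0   0   0   8   8   8   8   8   8   8
  2   0   0   0   0   0   0   2   8   8   8   8   8   8  10
  3   0   0   0   3   3   3   3   8   8   8  11  11  11  11
  4   0   0   0   3   3   3   3   8   8   8  11  11  11  11
  5   0   0   0   3   3   3   3   8   8   8  11  11  11  12

3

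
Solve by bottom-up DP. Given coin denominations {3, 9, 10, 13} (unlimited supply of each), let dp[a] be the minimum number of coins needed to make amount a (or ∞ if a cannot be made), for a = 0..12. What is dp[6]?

2

 a  0  1  2  3  4  5  6  7  8  9 10 11 12
dp  0  -  -  1  -  -  2  -  -  1  1  -  2
(- denotes ∞ / unreachable)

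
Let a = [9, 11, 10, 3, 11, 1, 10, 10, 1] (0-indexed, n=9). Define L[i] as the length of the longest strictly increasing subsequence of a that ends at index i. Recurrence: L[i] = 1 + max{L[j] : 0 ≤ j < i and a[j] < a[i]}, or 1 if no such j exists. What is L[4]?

   i    0    1    2    3    4    5    6    7    8
a[i]    9   11   10    3   11    1   10   10    1
L[i]    1    2    2    1    3    1    2    2    1

3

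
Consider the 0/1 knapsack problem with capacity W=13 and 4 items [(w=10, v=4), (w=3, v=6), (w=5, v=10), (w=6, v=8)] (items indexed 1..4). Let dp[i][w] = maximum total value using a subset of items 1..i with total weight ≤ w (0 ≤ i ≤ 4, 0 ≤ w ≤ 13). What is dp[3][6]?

10

i\w   0   1   2   3   4   5   6   7   8   9  10  11  12  13
  0   0   0   0   0   0   0   0   0   0   0   0   0   0   0
  1   0   0   0   0   0   0   0   0   0   0   4   4   4   4
  2   0   0   0   6   6   6   6   6   6   6   6   6   6  10
  3   0   0   0   6   6  10  10  10  16  16  16  16  16  16
  4   0   0   0   6   6  10  10  10  16  16  16  18  18  18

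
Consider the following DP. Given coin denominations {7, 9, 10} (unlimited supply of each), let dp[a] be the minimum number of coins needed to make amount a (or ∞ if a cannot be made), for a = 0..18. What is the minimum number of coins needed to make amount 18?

2

 a  0  1  2  3  4  5  6  7  8  9 10 11 12 13 14 15 16 17 18
dp  0  -  -  -  -  -  -  1  -  1  1  -  -  -  2  -  2  2  2
(- denotes ∞ / unreachable)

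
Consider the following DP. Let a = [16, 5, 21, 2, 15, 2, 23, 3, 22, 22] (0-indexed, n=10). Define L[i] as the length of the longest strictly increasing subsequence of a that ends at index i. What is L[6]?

   i    0    1    2    3    4    5    6    7    8    9
a[i]   16    5   21    2   15    2   23    3   22   22
L[i]    1    1    2    1    2    1    3    2    3    3

3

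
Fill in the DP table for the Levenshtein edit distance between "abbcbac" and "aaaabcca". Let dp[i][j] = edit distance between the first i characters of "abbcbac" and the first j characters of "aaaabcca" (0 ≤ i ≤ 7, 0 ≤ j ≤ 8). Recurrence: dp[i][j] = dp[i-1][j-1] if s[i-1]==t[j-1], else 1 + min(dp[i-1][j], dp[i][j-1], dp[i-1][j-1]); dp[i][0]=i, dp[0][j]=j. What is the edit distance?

5

   ''  a  a  a  a  b  c  c  a
''  0  1  2  3  4  5  6  7  8
 a  1  0  1  2  3  4  5  6  7
 b  2  1  1  2  3  3  4  5  6
 b  3  2  2  2  3  3  4  5  6
 c  4  3  3  3  3  4  3  4  5
 b  5  4  4  4  4  3  4  4  5
 a  6  5  4  4  4  4  4  5  4
 c  7  6  5  5  5  5  4  4  5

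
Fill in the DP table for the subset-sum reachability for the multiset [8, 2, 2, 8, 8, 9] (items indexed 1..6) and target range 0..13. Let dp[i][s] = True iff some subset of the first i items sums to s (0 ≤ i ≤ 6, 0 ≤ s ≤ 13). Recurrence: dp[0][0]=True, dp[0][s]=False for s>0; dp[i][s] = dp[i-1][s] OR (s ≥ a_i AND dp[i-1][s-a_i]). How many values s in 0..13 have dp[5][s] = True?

i\s   0   1   2   3   4   5   6   7   8   9  10  11  12  13
  0   T   F   F   F   F   F   F   F   F   F   F   F   F   F
  1   T   F   F   F   F   F   F   F   T   F   F   F   F   F
  2   T   F   T   F   F   F   F   F   T   F   T   F   F   F
  3   T   F   T   F   T   F   F   F   T   F   T   F   T   F
  4   T   F   T   F   T   F   F   F   T   F   T   F   T   F
  5   T   F   T   F   T   F   F   F   T   F   T   F   T   F
  6   T   F   T   F   T   F   F   F   T   T   T   T   T   T

6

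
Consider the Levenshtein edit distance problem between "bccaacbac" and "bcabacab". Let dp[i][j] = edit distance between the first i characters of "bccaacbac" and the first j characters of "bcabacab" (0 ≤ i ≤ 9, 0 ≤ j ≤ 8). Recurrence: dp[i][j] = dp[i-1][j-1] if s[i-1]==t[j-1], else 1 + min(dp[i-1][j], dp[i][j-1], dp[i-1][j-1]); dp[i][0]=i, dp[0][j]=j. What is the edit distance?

4

   ''  b  c  a  b  a  c  a  b
''  0  1  2  3  4  5  6  7  8
 b  1  0  1  2  3  4  5  6  7
 c  2  1  0  1  2  3  4  5  6
 c  3  2  1  1  2  3  3  4  5
 a  4  3  2  1  2  2  3  3  4
 a  5  4  3  2  2  2  3  3  4
 c  6  5  4  3  3  3  2  3  4
 b  7  6  5  4  3  4  3  3  3
 a  8  7  6  5  4  3  4  3  4
 c  9  8  7  6  5  4  3  4  4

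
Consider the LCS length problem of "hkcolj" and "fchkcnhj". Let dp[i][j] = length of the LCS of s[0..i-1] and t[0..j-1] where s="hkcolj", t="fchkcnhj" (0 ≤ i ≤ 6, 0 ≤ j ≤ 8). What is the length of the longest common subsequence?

4

   ''  f  c  h  k  c  n  h  j
''  0  0  0  0  0  0  0  0  0
 h  0  0  0  1  1  1  1  1  1
 k  0  0  0  1  2  2  2  2  2
 c  0  0  1  1  2  3  3  3  3
 o  0  0  1  1  2  3  3  3  3
 l  0  0  1  1  2  3  3  3  3
 j  0  0  1  1  2  3  3  3  4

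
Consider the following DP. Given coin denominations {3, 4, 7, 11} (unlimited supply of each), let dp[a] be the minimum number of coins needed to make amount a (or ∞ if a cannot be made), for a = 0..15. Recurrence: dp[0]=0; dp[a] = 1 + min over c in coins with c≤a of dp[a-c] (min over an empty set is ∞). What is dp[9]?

 a  0  1  2  3  4  5  6  7  8  9 10 11 12 13 14 15
dp  0  -  -  1  1  -  2  1  2  3  2  1  3  3  2  2
(- denotes ∞ / unreachable)

3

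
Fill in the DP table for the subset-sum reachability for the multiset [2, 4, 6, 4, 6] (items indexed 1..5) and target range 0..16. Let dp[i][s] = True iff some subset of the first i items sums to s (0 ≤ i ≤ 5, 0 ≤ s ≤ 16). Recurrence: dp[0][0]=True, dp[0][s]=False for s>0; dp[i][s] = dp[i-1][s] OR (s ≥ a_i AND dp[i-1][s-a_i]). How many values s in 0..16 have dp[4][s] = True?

i\s   0   1   2   3   4   5   6   7   8   9  10  11  12  13  14  15  16
  0   T   F   F   F   F   F   F   F   F   F   F   F   F   F   F   F   F
  1   T   F   T   F   F   F   F   F   F   F   F   F   F   F   F   F   F
  2   T   F   T   F   T   F   T   F   F   F   F   F   F   F   F   F   F
  3   T   F   T   F   T   F   T   F   T   F   T   F   T   F   F   F   F
  4   T   F   T   F   T   F   T   F   T   F   T   F   T   F   T   F   T
  5   T   F   T   F   T   F   T   F   T   F   T   F   T   F   T   F   T

9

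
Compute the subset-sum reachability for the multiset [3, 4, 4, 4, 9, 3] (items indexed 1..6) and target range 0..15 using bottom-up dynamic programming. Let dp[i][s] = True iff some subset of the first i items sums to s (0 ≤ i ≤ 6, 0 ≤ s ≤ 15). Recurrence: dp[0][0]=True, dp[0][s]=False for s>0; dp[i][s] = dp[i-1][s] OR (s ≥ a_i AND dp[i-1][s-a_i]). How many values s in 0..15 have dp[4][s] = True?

8

i\s   0   1   2   3   4   5   6   7   8   9  10  11  12  13  14  15
  0   T   F   F   F   F   F   F   F   F   F   F   F   F   F   F   F
  1   T   F   F   T   F   F   F   F   F   F   F   F   F   F   F   F
  2   T   F   F   T   T   F   F   T   F   F   F   F   F   F   F   F
  3   T   F   F   T   T   F   F   T   T   F   F   T   F   F   F   F
  4   T   F   F   T   T   F   F   T   T   F   F   T   T   F   F   T
  5   T   F   F   T   T   F   F   T   T   T   F   T   T   T   F   T
  6   T   F   F   T   T   F   T   T   T   T   T   T   T   T   T   T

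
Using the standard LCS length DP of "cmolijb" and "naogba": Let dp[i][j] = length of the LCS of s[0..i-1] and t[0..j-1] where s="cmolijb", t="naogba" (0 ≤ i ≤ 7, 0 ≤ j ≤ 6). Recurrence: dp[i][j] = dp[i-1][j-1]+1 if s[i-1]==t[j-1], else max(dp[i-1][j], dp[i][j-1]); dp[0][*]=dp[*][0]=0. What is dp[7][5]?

2

   ''  n  a  o  g  b  a
''  0  0  0  0  0  0  0
 c  0  0  0  0  0  0  0
 m  0  0  0  0  0  0  0
 o  0  0  0  1  1  1  1
 l  0  0  0  1  1  1  1
 i  0  0  0  1  1  1  1
 j  0  0  0  1  1  1  1
 b  0  0  0  1  1  2  2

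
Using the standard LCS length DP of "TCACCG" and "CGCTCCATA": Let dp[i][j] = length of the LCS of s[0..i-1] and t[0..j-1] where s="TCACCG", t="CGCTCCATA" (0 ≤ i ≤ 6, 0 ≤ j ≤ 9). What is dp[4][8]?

3

   ''  C  G  C  T  C  C  A  T  A
''  0  0  0  0  0  0  0  0  0  0
 T  0  0  0  0  1  1  1  1  1  1
 C  0  1  1  1  1  2  2  2  2  2
 A  0  1  1  1  1  2  2  3  3  3
 C  0  1  1  2  2  2  3  3  3  3
 C  0  1  1  2  2  3  3  3  3  3
 G  0  1  2  2  2  3  3  3  3  3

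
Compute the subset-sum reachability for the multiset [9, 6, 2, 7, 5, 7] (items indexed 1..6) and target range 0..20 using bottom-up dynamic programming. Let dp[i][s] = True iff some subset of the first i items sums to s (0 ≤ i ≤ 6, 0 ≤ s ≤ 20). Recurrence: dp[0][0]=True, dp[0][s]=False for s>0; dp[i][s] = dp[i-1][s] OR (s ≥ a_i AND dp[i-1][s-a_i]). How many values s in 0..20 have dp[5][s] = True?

16

i\s   0   1   2   3   4   5   6   7   8   9  10  11  12  13  14  15  16  17  18  19  20
  0   T   F   F   F   F   F   F   F   F   F   F   F   F   F   F   F   F   F   F   F   F
  1   T   F   F   F   F   F   F   F   F   T   F   F   F   F   F   F   F   F   F   F   F
  2   T   F   F   F   F   F   T   F   F   T   F   F   F   F   F   T   F   F   F   F   F
  3   T   F   T   F   F   F   T   F   T   T   F   T   F   F   F   T   F   T   F   F   F
  4   T   F   T   F   F   F   T   T   T   T   F   T   F   T   F   T   T   T   T   F   F
  5   T   F   T   F   F   T   T   T   T   T   F   T   T   T   T   T   T   T   T   F   T
  6   T   F   T   F   F   T   T   T   T   T   F   T   T   T   T   T   T   T   T   T   T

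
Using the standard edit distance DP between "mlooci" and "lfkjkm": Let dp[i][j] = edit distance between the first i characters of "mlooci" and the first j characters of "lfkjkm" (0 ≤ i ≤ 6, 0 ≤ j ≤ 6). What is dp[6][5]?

5

   ''  l  f  k  j  k  m
''  0  1  2  3  4  5  6
 m  1  1  2  3  4  5  5
 l  2  1  2  3  4  5  6
 o  3  2  2  3  4  5  6
 o  4  3  3  3  4  5  6
 c  5  4  4  4  4  5  6
 i  6  5  5  5  5  5  6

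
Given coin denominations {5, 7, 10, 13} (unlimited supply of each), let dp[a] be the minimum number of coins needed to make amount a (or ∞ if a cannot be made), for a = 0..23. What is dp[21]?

 a  0  1  2  3  4  5  6  7  8  9 10 11 12 13 14 15 16 17 18 19 20 21 22 23
dp  0  -  -  -  -  1  -  1  -  -  1  -  2  1  2  2  -  2  2  3  2  3  3  2
(- denotes ∞ / unreachable)

3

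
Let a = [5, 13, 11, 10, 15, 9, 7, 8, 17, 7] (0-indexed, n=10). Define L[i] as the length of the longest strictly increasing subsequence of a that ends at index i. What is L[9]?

2

   i    0    1    2    3    4    5    6    7    8    9
a[i]    5   13   11   10   15    9    7    8   17    7
L[i]    1    2    2    2    3    2    2    3    4    2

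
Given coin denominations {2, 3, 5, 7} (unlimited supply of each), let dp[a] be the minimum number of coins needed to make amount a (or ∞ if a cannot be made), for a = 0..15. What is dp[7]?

 a  0  1  2  3  4  5  6  7  8  9 10 11 12 13 14 15
dp  0  -  1  1  2  1  2  1  2  2  2  3  2  3  2  3
(- denotes ∞ / unreachable)

1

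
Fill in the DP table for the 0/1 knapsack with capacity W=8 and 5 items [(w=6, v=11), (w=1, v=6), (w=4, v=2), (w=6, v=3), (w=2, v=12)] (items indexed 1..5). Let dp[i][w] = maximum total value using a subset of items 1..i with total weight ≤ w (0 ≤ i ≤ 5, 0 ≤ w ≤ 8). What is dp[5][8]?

23

i\w   0   1   2   3   4   5   6   7   8
  0   0   0   0   0   0   0   0   0   0
  1   0   0   0   0   0   0  11  11  11
  2   0   6   6   6   6   6  11  17  17
  3   0   6   6   6   6   8  11  17  17
  4   0   6   6   6   6   8  11  17  17
  5   0   6  12  18  18  18  18  20  23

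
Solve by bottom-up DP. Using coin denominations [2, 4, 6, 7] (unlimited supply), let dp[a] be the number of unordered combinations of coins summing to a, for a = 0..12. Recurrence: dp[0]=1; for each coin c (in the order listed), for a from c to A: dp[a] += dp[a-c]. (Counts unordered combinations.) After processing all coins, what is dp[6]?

after  coin     0     1     2     3     4     5     6     7     8     9    10    11    12
          2     1     0     1     0     1     0     1     0     1     0     1     0     1
          4     1     0     1     0     2     0     2     0     3     0     3     0     4
          6     1     0     1     0     2     0     3     0     4     0     5     0     7
          7     1     0     1     0     2     0     3     1     4     1     5     2     7

3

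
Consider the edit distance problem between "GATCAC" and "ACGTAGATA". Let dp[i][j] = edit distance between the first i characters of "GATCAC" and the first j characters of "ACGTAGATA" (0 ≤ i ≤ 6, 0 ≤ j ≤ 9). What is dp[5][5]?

   ''  A  C  G  T  A  G  A  T  A
''  0  1  2  3  4  5  6  7  8  9
 G  1  1  2  2  3  4  5  6  7  8
 A  2  1  2  3  3  3  4  5  6  7
 T  3  2  2  3  3  4  4  5  5  6
 C  4  3  2  3  4  4  5  5  6  6
 A  5  4  3  3  4  4  5  5  6  6
 C  6  5  4  4  4  5  5  6  6  7

4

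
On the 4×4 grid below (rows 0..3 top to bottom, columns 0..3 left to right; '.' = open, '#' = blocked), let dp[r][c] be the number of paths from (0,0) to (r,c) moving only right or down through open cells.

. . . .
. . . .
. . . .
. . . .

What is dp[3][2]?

r\c   0   1   2   3
  0   1   1   1   1
  1   1   2   3   4
  2   1   3   6  10
  3   1   4  10  20

10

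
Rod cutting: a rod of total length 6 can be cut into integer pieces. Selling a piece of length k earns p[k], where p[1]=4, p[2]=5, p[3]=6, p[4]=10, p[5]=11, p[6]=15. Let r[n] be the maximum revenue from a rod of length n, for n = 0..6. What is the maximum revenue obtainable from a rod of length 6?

24

   n    0    1    2    3    4    5    6
r[n]    0    4    8   12   16   20   24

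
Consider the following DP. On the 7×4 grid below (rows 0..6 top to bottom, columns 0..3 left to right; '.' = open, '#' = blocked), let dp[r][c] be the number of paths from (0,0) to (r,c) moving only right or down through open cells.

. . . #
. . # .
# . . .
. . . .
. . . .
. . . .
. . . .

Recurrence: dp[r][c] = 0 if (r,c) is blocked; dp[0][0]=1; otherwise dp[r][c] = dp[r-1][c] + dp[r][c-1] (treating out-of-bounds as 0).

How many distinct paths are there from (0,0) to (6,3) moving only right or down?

r\c   0   1   2   3
  0   1   1   1   0
  1   1   2   0   0
  2   0   2   2   2
  3   0   2   4   6
  4   0   2   6  12
  5   0   2   8  20
  6   0   2  10  30

30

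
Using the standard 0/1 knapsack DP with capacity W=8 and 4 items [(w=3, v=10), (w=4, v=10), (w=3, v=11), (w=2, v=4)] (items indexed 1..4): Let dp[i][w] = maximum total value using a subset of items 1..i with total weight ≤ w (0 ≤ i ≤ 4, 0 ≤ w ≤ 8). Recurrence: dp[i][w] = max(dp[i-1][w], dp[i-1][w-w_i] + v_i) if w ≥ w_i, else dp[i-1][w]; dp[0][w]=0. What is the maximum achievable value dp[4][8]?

i\w   0   1   2   3   4   5   6   7   8
  0   0   0   0   0   0   0   0   0   0
  1   0   0   0  10  10  10  10  10  10
  2   0   0   0  10  10  10  10  20  20
  3   0   0   0  11  11  11  21  21  21
  4   0   0   4  11  11  15  21  21  25

25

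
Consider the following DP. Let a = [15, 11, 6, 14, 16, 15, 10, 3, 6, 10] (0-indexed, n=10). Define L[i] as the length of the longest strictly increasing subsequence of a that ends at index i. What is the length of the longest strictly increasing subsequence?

3

   i    0    1    2    3    4    5    6    7    8    9
a[i]   15   11    6   14   16   15   10    3    6   10
L[i]    1    1    1    2    3    3    2    1    2    3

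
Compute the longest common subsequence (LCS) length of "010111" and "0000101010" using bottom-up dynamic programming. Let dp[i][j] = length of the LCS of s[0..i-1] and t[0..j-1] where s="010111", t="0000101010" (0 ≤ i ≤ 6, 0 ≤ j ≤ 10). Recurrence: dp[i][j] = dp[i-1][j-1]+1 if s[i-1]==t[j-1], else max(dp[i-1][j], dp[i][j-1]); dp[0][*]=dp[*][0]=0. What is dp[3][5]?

   ''  0  0  0  0  1  0  1  0  1  0
''  0  0  0  0  0  0  0  0  0  0  0
 0  0  1  1  1  1  1  1  1  1  1  1
 1  0  1  1  1  1  2  2  2  2  2  2
 0  0  1  2  2  2  2  3  3  3  3  3
 1  0  1  2  2  2  3  3  4  4  4  4
 1  0  1  2  2  2  3  3  4  4  5  5
 1  0  1  2  2  2  3  3  4  4  5  5

2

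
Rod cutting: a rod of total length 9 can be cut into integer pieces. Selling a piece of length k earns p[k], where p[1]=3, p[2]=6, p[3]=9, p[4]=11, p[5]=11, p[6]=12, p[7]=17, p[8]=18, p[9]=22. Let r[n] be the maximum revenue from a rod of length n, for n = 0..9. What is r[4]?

12

   n    0    1    2    3    4    5    6    7    8    9
r[n]    0    3    6    9   12   15   18   21   24   27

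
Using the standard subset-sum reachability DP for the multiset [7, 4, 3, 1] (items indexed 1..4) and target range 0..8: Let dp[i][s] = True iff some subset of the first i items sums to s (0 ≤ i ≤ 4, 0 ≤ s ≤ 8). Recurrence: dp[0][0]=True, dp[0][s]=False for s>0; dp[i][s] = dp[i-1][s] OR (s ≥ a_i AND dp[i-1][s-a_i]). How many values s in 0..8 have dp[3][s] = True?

4

i\s   0   1   2   3   4   5   6   7   8
  0   T   F   F   F   F   F   F   F   F
  1   T   F   F   F   F   F   F   T   F
  2   T   F   F   F   T   F   F   T   F
  3   T   F   F   T   T   F   F   T   F
  4   T   T   F   T   T   T   F   T   T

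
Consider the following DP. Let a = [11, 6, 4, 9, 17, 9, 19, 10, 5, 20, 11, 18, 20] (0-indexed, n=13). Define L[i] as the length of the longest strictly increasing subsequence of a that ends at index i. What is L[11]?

   i    0    1    2    3    4    5    6    7    8    9   10   11   12
a[i]   11    6    4    9   17    9   19   10    5   20   11   18   20
L[i]    1    1    1    2    3    2    4    3    2    5    4    5    6

5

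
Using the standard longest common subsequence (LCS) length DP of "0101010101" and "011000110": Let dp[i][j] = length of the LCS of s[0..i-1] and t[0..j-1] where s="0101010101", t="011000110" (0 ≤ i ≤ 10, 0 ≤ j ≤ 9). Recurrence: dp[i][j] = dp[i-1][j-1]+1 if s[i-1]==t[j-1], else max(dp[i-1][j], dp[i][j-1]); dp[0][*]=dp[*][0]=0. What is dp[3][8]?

3

   ''  0  1  1  0  0  0  1  1  0
''  0  0  0  0  0  0  0  0  0  0
 0  0  1  1  1  1  1  1  1  1  1
 1  0  1  2  2  2  2  2  2  2  2
 0  0  1  2  2  3  3  3  3  3  3
 1  0  1  2  3  3  3  3  4  4  4
 0  0  1  2  3  4  4  4  4  4  5
 1  0  1  2  3  4  4  4  5  5  5
 0  0  1  2  3  4  5  5  5  5  6
 1  0  1  2  3  4  5  5  6  6  6
 0  0  1  2  3  4  5  6  6  6  7
 1  0  1  2  3  4  5  6  7  7  7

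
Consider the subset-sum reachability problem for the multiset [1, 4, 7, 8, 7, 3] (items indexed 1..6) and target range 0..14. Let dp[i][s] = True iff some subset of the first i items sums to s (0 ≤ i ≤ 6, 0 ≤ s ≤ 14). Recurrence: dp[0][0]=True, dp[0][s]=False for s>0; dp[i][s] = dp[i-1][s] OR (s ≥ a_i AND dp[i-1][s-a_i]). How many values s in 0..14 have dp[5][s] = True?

i\s   0   1   2   3   4   5   6   7   8   9  10  11  12  13  14
  0   T   F   F   F   F   F   F   F   F   F   F   F   F   F   F
  1   T   T   F   F   F   F   F   F   F   F   F   F   F   F   F
  2   T   T   F   F   T   T   F   F   F   F   F   F   F   F   F
  3   T   T   F   F   T   T   F   T   T   F   F   T   T   F   F
  4   T   T   F   F   T   T   F   T   T   T   F   T   T   T   F
  5   T   T   F   F   T   T   F   T   T   T   F   T   T   T   T
  6   T   T   F   T   T   T   F   T   T   T   T   T   T   T   T

11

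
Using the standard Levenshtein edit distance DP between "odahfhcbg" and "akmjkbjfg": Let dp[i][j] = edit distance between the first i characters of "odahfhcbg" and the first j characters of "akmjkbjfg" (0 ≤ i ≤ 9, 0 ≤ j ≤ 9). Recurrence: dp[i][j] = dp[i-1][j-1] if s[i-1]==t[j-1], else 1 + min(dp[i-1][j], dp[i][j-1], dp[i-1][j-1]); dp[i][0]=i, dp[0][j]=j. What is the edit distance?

8

   ''  a  k  m  j  k  b  j  f  g
''  0  1  2  3  4  5  6  7  8  9
 o  1  1  2  3  4  5  6  7  8  9
 d  2  2  2  3  4  5  6  7  8  9
 a  3  2  3  3  4  5  6  7  8  9
 h  4  3  3  4  4  5  6  7  8  9
 f  5  4  4  4  5  5  6  7  7  8
 h  6  5  5  5  5  6  6  7  8  8
 c  7  6  6  6  6  6  7  7  8  9
 b  8  7  7  7  7  7  6  7  8  9
 g  9  8  8  8  8  8  7  7  8  8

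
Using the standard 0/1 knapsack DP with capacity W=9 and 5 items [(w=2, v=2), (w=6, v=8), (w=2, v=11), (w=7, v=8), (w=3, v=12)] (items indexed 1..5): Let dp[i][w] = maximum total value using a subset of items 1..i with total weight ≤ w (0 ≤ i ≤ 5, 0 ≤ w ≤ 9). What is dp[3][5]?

i\w   0   1   2   3   4   5   6   7   8   9
  0   0   0   0   0   0   0   0   0   0   0
  1   0   0   2   2   2   2   2   2   2   2
  2   0   0   2   2   2   2   8   8  10  10
  3   0   0  11  11  13  13  13  13  19  19
  4   0   0  11  11  13  13  13  13  19  19
  5   0   0  11  12  13  23  23  25  25  25

13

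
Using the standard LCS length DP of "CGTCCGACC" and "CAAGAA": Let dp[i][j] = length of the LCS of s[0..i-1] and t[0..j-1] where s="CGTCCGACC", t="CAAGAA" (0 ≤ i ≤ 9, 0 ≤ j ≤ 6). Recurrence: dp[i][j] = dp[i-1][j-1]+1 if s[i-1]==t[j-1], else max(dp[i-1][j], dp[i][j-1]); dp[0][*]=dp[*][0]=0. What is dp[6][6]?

2

   ''  C  A  A  G  A  A
''  0  0  0  0  0  0  0
 C  0  1  1  1  1  1  1
 G  0  1  1  1  2  2  2
 T  0  1  1  1  2  2  2
 C  0  1  1  1  2  2  2
 C  0  1  1  1  2  2  2
 G  0  1  1  1  2  2  2
 A  0  1  2  2  2  3  3
 C  0  1  2  2  2  3  3
 C  0  1  2  2  2  3  3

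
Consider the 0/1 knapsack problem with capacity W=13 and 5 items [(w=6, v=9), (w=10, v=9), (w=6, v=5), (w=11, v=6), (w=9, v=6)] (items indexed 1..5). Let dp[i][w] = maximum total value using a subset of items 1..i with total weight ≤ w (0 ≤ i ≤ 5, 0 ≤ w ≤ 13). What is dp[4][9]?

i\w   0   1   2   3   4   5   6   7   8   9  10  11  12  13
  0   0   0   0   0   0   0   0   0   0   0   0   0   0   0
  1   0   0   0   0   0   0   9   9   9   9   9   9   9   9
  2   0   0   0   0   0   0   9   9   9   9   9   9   9   9
  3   0   0   0   0   0   0   9   9   9   9   9   9  14  14
  4   0   0   0   0   0   0   9   9   9   9   9   9  14  14
  5   0   0   0   0   0   0   9   9   9   9   9   9  14  14

9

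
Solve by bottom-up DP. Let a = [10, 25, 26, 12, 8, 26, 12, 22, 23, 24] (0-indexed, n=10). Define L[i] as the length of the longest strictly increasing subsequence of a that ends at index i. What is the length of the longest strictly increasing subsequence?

5

   i    0    1    2    3    4    5    6    7    8    9
a[i]   10   25   26   12    8   26   12   22   23   24
L[i]    1    2    3    2    1    3    2    3    4    5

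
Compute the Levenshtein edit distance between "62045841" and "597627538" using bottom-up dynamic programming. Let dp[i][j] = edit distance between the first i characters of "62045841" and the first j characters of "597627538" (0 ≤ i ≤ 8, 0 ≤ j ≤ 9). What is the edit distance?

8

   ''  5  9  7  6  2  7  5  3  8
''  0  1  2  3  4  5  6  7  8  9
 6  1  1  2  3  3  4  5  6  7  8
 2  2  2  2  3  4  3  4  5  6  7
 0  3  3  3  3  4  4  4  5  6  7
 4  4  4  4  4  4  5  5  5  6  7
 5  5  4  5  5  5  5  6  5  6  7
 8  6  5  5  6  6  6  6  6  6  6
 4  7  6  6  6  7  7  7  7  7  7
 1  8  7  7  7  7  8  8  8  8  8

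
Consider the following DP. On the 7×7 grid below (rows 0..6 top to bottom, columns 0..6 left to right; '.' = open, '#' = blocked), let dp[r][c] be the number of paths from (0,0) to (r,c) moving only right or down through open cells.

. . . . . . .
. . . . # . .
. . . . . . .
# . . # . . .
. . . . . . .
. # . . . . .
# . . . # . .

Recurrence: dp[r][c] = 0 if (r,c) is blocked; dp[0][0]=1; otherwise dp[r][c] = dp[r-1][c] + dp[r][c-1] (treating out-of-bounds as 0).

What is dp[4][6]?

77

r\c   0   1   2   3   4   5   6
  0   1   1   1   1   1   1   1
  1   1   2   3   4   0   1   2
  2   1   3   6  10  10  11  13
  3   0   3   9   0  10  21  34
  4   0   3  12  12  22  43  77
  5   0   0  12  24  46  89 166
  6   0   0  12  36   0  89 255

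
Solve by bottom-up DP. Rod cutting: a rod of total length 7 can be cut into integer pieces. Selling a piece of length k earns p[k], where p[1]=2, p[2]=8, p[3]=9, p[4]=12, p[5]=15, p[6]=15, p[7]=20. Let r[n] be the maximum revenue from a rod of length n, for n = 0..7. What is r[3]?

   n    0    1    2    3    4    5    6    7
r[n]    0    2    8   10   16   18   24   26

10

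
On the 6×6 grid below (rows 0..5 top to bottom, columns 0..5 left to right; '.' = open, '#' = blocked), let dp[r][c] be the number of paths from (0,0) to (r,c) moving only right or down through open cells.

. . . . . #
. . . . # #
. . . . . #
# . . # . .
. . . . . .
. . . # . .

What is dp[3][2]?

r\c   0   1   2   3   4   5
  0   1   1   1   1   1   0
  1   1   2   3   4   0   0
  2   1   3   6  10  10   0
  3   0   3   9   0  10  10
  4   0   3  12  12  22  32
  5   0   3  15   0  22  54

9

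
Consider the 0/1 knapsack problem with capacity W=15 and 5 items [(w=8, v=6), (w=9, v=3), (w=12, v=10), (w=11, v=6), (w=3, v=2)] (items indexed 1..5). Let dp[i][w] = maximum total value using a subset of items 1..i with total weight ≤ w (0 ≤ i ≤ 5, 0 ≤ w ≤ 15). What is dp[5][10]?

6

i\w   0   1   2   3   4   5   6   7   8   9  10  11  12  13  14  15
  0   0   0   0   0   0   0   0   0   0   0   0   0   0   0   0   0
  1   0   0   0   0   0   0   0   0   6   6   6   6   6   6   6   6
  2   0   0   0   0   0   0   0   0   6   6   6   6   6   6   6   6
  3   0   0   0   0   0   0   0   0   6   6   6   6  10  10  10  10
  4   0   0   0   0   0   0   0   0   6   6   6   6  10  10  10  10
  5   0   0   0   2   2   2   2   2   6   6   6   8  10  10  10  12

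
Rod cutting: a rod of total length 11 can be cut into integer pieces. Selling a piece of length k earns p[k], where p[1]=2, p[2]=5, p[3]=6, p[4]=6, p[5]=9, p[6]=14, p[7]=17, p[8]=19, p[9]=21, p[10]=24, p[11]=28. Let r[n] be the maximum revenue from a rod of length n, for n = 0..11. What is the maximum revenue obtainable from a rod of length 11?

   n    0    1    2    3    4    5    6    7    8    9   10   11
r[n]    0    2    5    7   10   12   15   17   20   22   25   28

28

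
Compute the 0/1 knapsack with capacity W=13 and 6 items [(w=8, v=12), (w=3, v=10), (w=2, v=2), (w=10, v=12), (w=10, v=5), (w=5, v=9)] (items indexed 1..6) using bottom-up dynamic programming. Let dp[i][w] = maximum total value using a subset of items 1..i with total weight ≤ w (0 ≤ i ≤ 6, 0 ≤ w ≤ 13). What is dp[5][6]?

12

i\w   0   1   2   3   4   5   6   7   8   9  10  11  12  13
  0   0   0   0   0   0   0   0   0   0   0   0   0   0   0
  1   0   0   0   0   0   0   0   0  12  12  12  12  12  12
  2   0   0   0  10  10  10  10  10  12  12  12  22  22  22
  3   0   0   2  10  10  12  12  12  12  12  14  22  22  24
  4   0   0   2  10  10  12  12  12  12  12  14  22  22  24
  5   0   0   2  10  10  12  12  12  12  12  14  22  22  24
  6   0   0   2  10  10  12  12  12  19  19  21  22  22  24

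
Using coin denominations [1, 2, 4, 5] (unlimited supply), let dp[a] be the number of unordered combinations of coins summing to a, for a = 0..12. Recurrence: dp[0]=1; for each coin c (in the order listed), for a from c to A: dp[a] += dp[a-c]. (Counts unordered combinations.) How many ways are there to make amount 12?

24

after  coin     0     1     2     3     4     5     6     7     8     9    10    11    12
          1     1     1     1     1     1     1     1     1     1     1     1     1     1
          2     1     1     2     2     3     3     4     4     5     5     6     6     7
          4     1     1     2     2     4     4     6     6     9     9    12    12    16
          5     1     1     2     2     4     5     7     8    11    13    17    19    24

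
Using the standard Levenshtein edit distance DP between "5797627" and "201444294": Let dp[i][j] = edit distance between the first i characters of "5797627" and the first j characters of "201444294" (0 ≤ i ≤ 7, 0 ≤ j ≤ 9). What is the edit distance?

8

   ''  2  0  1  4  4  4  2  9  4
''  0  1  2  3  4  5  6  7  8  9
 5  1  1  2  3  4  5  6  7  8  9
 7  2  2  2  3  4  5  6  7  8  9
 9  3  3  3  3  4  5  6  7  7  8
 7  4  4  4  4  4  5  6  7  8  8
 6  5  5  5  5  5  5  6  7  8  9
 2  6  5  6  6  6  6  6  6  7  8
 7  7  6  6  7  7  7  7  7  7  8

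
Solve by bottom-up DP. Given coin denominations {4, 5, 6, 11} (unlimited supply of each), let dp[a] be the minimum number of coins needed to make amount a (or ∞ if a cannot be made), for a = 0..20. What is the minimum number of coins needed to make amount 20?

 a  0  1  2  3  4  5  6  7  8  9 10 11 12 13 14 15 16 17 18 19 20
dp  0  -  -  -  1  1  1  -  2  2  2  1  2  3  3  2  2  2  3  3  3
(- denotes ∞ / unreachable)

3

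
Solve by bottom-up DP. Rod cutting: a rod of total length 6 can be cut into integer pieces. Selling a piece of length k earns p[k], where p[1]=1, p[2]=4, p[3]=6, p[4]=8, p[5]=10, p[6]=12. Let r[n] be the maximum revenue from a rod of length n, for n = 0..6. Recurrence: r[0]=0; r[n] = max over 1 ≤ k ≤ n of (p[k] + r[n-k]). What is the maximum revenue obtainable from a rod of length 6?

12

   n    0    1    2    3    4    5    6
r[n]    0    1    4    6    8   10   12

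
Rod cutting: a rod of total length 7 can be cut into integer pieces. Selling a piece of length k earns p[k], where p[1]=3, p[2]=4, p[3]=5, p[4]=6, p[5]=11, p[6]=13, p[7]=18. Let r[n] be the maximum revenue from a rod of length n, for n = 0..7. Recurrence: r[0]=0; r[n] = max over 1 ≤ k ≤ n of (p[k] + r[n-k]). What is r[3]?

   n    0    1    2    3    4    5    6    7
r[n]    0    3    6    9   12   15   18   21

9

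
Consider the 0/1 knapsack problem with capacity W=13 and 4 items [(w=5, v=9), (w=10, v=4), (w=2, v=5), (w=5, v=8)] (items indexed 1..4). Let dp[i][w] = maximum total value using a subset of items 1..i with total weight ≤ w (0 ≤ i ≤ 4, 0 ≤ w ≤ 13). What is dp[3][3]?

i\w   0   1   2   3   4   5   6   7   8   9  10  11  12  13
  0   0   0   0   0   0   0   0   0   0   0   0   0   0   0
  1   0   0   0   0   0   9   9   9   9   9   9   9   9   9
  2   0   0   0   0   0   9   9   9   9   9   9   9   9   9
  3   0   0   5   5   5   9   9  14  14  14  14  14  14  14
  4   0   0   5   5   5   9   9  14  14  14  17  17  22  22

5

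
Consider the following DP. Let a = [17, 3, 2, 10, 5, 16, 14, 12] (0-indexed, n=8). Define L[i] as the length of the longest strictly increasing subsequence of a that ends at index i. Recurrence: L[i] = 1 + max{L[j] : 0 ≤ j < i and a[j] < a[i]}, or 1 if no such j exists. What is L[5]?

3

   i    0    1    2    3    4    5    6    7
a[i]   17    3    2   10    5   16   14   12
L[i]    1    1    1    2    2    3    3    3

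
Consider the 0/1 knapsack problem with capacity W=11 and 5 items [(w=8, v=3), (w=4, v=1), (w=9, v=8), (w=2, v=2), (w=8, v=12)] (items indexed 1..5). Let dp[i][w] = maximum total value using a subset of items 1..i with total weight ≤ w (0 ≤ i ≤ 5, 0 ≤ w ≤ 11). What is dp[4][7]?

i\w   0   1   2   3   4   5   6   7   8   9  10  11
  0   0   0   0   0   0   0   0   0   0   0   0   0
  1   0   0   0   0   0   0   0   0   3   3   3   3
  2   0   0   0   0   1   1   1   1   3   3   3   3
  3   0   0   0   0   1   1   1   1   3   8   8   8
  4   0   0   2   2   2   2   3   3   3   8   8  10
  5   0   0   2   2   2   2   3   3  12  12  14  14

3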